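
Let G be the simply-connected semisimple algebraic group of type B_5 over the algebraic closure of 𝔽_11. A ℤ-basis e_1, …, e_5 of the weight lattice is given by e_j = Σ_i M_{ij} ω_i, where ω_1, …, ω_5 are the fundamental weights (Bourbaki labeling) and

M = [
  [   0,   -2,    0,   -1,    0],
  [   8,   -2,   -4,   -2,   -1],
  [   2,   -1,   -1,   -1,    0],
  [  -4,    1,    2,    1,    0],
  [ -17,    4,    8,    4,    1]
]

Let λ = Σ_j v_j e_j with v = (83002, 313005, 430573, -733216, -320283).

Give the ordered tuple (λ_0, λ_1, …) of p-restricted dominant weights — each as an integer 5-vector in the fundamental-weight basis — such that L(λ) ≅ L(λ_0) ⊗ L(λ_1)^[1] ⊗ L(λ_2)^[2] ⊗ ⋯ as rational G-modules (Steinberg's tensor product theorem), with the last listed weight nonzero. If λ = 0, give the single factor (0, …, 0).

((0, 8, 3, 5, 6), (0, 5, 3, 2, 10), (6, 10, 10, 9, 3), (3, 10, 6, 4, 2), (7, 6, 10, 7, 2))

Converting to the ω-basis (c_i = row i of M dotted with v = (83002, 313005, 430573, -733216, -320283)):
  c_1 = 0*83002 + -2*313005 + 0*430573 + -1*-733216 + 0*-320283 = 107206
  c_2 = 8*83002 + -2*313005 + -4*430573 + -2*-733216 + -1*-320283 = 102429
  c_3 = 2*83002 + -1*313005 + -1*430573 + -1*-733216 + 0*-320283 = 155642
  c_4 = -4*83002 + 1*313005 + 2*430573 + 1*-733216 + 0*-320283 = 108927
  c_5 = -17*83002 + 4*313005 + 8*430573 + 4*-733216 + 1*-320283 = 32423
Base-11 expansion of each c_i:
  c_1 = 107206 = 0·11^0 + 0·11^1 + 6·11^2 + 3·11^3 + 7·11^4
  c_2 = 102429 = 8·11^0 + 5·11^1 + 10·11^2 + 10·11^3 + 6·11^4
  c_3 = 155642 = 3·11^0 + 3·11^1 + 10·11^2 + 6·11^3 + 10·11^4
  c_4 = 108927 = 5·11^0 + 2·11^1 + 9·11^2 + 4·11^3 + 7·11^4
  c_5 = 32423 = 6·11^0 + 10·11^1 + 3·11^2 + 2·11^3 + 2·11^4
Factor λ_0 = (0, 8, 3, 5, 6)
Factor λ_1 = (0, 5, 3, 2, 10)
Factor λ_2 = (6, 10, 10, 9, 3)
Factor λ_3 = (3, 10, 6, 4, 2)
Factor λ_4 = (7, 6, 10, 7, 2)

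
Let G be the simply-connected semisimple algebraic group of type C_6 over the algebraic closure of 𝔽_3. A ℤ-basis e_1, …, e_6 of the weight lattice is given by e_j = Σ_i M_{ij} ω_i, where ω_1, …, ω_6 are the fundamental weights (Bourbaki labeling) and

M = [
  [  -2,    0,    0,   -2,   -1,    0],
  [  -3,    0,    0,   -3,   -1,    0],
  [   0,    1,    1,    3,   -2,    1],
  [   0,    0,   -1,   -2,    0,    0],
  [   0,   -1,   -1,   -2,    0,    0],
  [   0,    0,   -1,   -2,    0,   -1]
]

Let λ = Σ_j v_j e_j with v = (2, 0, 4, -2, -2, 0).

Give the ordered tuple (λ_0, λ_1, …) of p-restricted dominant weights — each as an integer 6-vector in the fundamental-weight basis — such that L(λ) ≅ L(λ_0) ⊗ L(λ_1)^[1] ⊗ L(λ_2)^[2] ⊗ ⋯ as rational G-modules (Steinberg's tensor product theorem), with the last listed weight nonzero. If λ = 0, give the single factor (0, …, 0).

ω-coordinates c = M·v, v = (2, 0, 4, -2, -2, 0):
  c_1 = -2*2 + 0*0 + 0*4 + -2*-2 + -1*-2 + 0*0 = 2
  c_2 = -3*2 + 0*0 + 0*4 + -3*-2 + -1*-2 + 0*0 = 2
  c_3 = 0*2 + 1*0 + 1*4 + 3*-2 + -2*-2 + 1*0 = 2
  c_4 = 0*2 + 0*0 + -1*4 + -2*-2 + 0*-2 + 0*0 = 0
  c_5 = 0*2 + -1*0 + -1*4 + -2*-2 + 0*-2 + 0*0 = 0
  c_6 = 0*2 + 0*0 + -1*4 + -2*-2 + 0*-2 + -1*0 = 0
Writing each c_i in base p = 3:
  c_1 = 2 = 2·3^0
  c_2 = 2 = 2·3^0
  c_3 = 2 = 2·3^0
  c_4 = 0
  c_5 = 0
  c_6 = 0
p-restricted factor λ_0 = (2, 2, 2, 0, 0, 0)

((2, 2, 2, 0, 0, 0),)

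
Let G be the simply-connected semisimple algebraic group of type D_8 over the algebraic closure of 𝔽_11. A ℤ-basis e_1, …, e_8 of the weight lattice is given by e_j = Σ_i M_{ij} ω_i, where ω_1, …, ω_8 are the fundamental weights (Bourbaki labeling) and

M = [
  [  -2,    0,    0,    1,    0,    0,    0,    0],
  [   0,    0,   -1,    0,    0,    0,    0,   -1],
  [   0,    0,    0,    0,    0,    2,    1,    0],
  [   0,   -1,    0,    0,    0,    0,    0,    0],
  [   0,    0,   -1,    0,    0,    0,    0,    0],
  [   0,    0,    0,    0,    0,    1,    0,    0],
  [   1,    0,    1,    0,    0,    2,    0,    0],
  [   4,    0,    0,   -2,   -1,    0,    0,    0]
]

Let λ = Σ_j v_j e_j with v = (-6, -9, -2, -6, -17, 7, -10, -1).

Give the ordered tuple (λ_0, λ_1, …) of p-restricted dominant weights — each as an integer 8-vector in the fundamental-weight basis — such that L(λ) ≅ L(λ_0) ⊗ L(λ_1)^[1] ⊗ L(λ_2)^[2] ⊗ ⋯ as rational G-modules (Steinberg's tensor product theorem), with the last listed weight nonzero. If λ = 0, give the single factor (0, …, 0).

Compute c_i = Σ_j M_{ij} v_j with v = (-6, -9, -2, -6, -17, 7, -10, -1):
  c_1 = (-2)·(-6) + (0)·(-9) + (0)·(-2) + (1)·(-6) + (0)·(-17) + (0)·(7) + (0)·(-10) + (0)·(-1) = 6
  c_2 = (0)·(-6) + (0)·(-9) + (-1)·(-2) + (0)·(-6) + (0)·(-17) + (0)·(7) + (0)·(-10) + (-1)·(-1) = 3
  c_3 = (0)·(-6) + (0)·(-9) + (0)·(-2) + (0)·(-6) + (0)·(-17) + (2)·(7) + (1)·(-10) + (0)·(-1) = 4
  c_4 = (0)·(-6) + (-1)·(-9) + (0)·(-2) + (0)·(-6) + (0)·(-17) + (0)·(7) + (0)·(-10) + (0)·(-1) = 9
  c_5 = (0)·(-6) + (0)·(-9) + (-1)·(-2) + (0)·(-6) + (0)·(-17) + (0)·(7) + (0)·(-10) + (0)·(-1) = 2
  c_6 = (0)·(-6) + (0)·(-9) + (0)·(-2) + (0)·(-6) + (0)·(-17) + (1)·(7) + (0)·(-10) + (0)·(-1) = 7
  c_7 = (1)·(-6) + (0)·(-9) + (1)·(-2) + (0)·(-6) + (0)·(-17) + (2)·(7) + (0)·(-10) + (0)·(-1) = 6
  c_8 = (4)·(-6) + (0)·(-9) + (0)·(-2) + (-2)·(-6) + (-1)·(-17) + (0)·(7) + (0)·(-10) + (0)·(-1) = 5
p = 11; digits c_i = Σ_j d_{ij}·11^j, 0 ≤ d_{ij} < 11:
  c_1 = 6 = 6·11^0
  c_2 = 3 = 3·11^0
  c_3 = 4 = 4·11^0
  c_4 = 9 = 9·11^0
  c_5 = 2 = 2·11^0
  c_6 = 7 = 7·11^0
  c_7 = 6 = 6·11^0
  c_8 = 5 = 5·11^0
Factor λ_0 = (6, 3, 4, 9, 2, 7, 6, 5)

((6, 3, 4, 9, 2, 7, 6, 5),)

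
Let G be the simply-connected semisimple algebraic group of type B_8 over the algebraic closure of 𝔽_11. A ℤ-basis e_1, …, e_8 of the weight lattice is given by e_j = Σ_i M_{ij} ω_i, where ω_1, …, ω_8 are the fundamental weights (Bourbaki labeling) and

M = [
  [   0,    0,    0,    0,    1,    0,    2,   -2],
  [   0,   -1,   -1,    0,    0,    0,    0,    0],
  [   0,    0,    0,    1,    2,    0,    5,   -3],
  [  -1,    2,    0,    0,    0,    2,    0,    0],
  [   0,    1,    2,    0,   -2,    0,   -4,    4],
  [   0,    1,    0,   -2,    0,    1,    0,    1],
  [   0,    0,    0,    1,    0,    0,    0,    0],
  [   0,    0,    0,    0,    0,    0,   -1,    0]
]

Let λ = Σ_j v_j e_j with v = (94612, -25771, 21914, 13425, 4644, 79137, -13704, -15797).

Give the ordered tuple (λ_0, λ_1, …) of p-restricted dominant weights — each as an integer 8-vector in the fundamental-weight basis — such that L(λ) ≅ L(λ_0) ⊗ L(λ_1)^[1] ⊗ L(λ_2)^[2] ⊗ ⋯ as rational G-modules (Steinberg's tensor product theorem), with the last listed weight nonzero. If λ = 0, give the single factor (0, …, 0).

((8, 7, 0, 9, 1, 5, 5, 9), (10, 9, 1, 1, 3, 6, 10, 2), (6, 9, 2, 1, 3, 0, 0, 3), (6, 2, 1, 9, 0, 8, 10, 10))

Converting to the ω-basis (c_i = row i of M dotted with v = (94612, -25771, 21914, 13425, 4644, 79137, -13704, -15797)):
  c_1 = (0)·(94612) + (0)·(-25771) + (0)·(21914) + (0)·(13425) + (1)·(4644) + (0)·(79137) + (2)·(-13704) + (-2)·(-15797) = 8830
  c_2 = (0)·(94612) + (-1)·(-25771) + (-1)·(21914) + (0)·(13425) + (0)·(4644) + (0)·(79137) + (0)·(-13704) + (0)·(-15797) = 3857
  c_3 = (0)·(94612) + (0)·(-25771) + (0)·(21914) + (1)·(13425) + (2)·(4644) + (0)·(79137) + (5)·(-13704) + (-3)·(-15797) = 1584
  c_4 = (-1)·(94612) + (2)·(-25771) + (0)·(21914) + (0)·(13425) + (0)·(4644) + (2)·(79137) + (0)·(-13704) + (0)·(-15797) = 12120
  c_5 = (0)·(94612) + (1)·(-25771) + (2)·(21914) + (0)·(13425) + (-2)·(4644) + (0)·(79137) + (-4)·(-13704) + (4)·(-15797) = 397
  c_6 = (0)·(94612) + (1)·(-25771) + (0)·(21914) + (-2)·(13425) + (0)·(4644) + (1)·(79137) + (0)·(-13704) + (1)·(-15797) = 10719
  c_7 = (0)·(94612) + (0)·(-25771) + (0)·(21914) + (1)·(13425) + (0)·(4644) + (0)·(79137) + (0)·(-13704) + (0)·(-15797) = 13425
  c_8 = (0)·(94612) + (0)·(-25771) + (0)·(21914) + (0)·(13425) + (0)·(4644) + (0)·(79137) + (-1)·(-13704) + (0)·(-15797) = 13704
Writing each c_i in base p = 11:
  c_1 = 8830 = 8·11^0 + 10·11^1 + 6·11^2 + 6·11^3
  c_2 = 3857 = 7·11^0 + 9·11^1 + 9·11^2 + 2·11^3
  c_3 = 1584 = 0·11^0 + 1·11^1 + 2·11^2 + 1·11^3
  c_4 = 12120 = 9·11^0 + 1·11^1 + 1·11^2 + 9·11^3
  c_5 = 397 = 1·11^0 + 3·11^1 + 3·11^2
  c_6 = 10719 = 5·11^0 + 6·11^1 + 0·11^2 + 8·11^3
  c_7 = 13425 = 5·11^0 + 10·11^1 + 0·11^2 + 10·11^3
  c_8 = 13704 = 9·11^0 + 2·11^1 + 3·11^2 + 10·11^3
λ_0 = (8, 7, 0, 9, 1, 5, 5, 9)
λ_1 = (10, 9, 1, 1, 3, 6, 10, 2)
λ_2 = (6, 9, 2, 1, 3, 0, 0, 3)
λ_3 = (6, 2, 1, 9, 0, 8, 10, 10)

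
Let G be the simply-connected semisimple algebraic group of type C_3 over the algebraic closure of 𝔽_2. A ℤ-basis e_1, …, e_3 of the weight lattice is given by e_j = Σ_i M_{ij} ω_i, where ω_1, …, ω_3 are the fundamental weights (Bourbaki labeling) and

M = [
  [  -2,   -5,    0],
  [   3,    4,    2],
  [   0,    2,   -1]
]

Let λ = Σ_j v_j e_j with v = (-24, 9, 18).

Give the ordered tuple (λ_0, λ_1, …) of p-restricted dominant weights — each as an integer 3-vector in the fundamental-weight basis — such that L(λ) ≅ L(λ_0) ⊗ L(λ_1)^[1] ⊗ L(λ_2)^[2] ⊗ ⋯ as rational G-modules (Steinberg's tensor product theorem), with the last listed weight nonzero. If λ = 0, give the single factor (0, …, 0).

((1, 0, 0), (1, 0, 0))

Compute c_i = Σ_j M_{ij} v_j with v = (-24, 9, 18):
  c_1 = (-2)·(-24) + (-5)·(9) + (0)·(18) = 3
  c_2 = (3)·(-24) + (4)·(9) + (2)·(18) = 0
  c_3 = (0)·(-24) + (2)·(9) + (-1)·(18) = 0
Base-2 expansion of each c_i:
  c_1 = 3 = 1·2^0 + 1·2^1
  c_2 = 0
  c_3 = 0
p-restricted factor λ_0 = (1, 0, 0)
p-restricted factor λ_1 = (1, 0, 0)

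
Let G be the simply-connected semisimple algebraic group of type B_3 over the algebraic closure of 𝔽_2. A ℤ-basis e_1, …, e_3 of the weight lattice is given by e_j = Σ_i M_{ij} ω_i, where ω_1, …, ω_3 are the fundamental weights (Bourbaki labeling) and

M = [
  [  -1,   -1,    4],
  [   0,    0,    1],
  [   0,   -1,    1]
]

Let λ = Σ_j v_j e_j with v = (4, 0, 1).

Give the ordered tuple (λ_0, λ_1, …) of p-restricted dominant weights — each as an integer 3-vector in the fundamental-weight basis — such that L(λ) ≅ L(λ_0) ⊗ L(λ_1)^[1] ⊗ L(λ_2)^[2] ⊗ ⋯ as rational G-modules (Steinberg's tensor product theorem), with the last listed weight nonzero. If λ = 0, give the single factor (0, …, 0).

((0, 1, 1),)

Change of basis e → ω: c = M·v where v = (4, 0, 1):
  c_1 = -1*4 + -1*0 + 4*1 = 0
  c_2 = 0*4 + 0*0 + 1*1 = 1
  c_3 = 0*4 + -1*0 + 1*1 = 1
Writing each c_i in base p = 2:
  c_1 = 0
  c_2 = 1 = 1·2^0
  c_3 = 1 = 1·2^0
λ_0 = (0, 1, 1)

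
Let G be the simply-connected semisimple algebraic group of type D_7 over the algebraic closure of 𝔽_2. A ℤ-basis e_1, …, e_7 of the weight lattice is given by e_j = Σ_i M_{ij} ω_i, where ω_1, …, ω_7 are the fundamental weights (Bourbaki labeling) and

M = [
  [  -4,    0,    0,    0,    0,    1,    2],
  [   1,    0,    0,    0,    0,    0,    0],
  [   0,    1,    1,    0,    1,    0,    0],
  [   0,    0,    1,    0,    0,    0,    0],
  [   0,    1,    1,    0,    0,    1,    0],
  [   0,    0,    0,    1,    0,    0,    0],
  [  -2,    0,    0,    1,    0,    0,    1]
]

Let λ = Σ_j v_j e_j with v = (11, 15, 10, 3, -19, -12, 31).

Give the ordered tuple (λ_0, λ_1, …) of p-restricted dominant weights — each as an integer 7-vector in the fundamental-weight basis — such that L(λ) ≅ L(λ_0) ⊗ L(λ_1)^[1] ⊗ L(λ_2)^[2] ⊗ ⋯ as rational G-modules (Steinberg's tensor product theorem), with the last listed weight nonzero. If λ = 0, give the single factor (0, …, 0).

In the fundamental-weight basis, λ has coordinates c = M·v (v = (11, 15, 10, 3, -19, -12, 31)):
  c_1 = -4*11 + 0*15 + 0*10 + 0*3 + 0*-19 + 1*-12 + 2*31 = 6
  c_2 = 1*11 + 0*15 + 0*10 + 0*3 + 0*-19 + 0*-12 + 0*31 = 11
  c_3 = 0*11 + 1*15 + 1*10 + 0*3 + 1*-19 + 0*-12 + 0*31 = 6
  c_4 = 0*11 + 0*15 + 1*10 + 0*3 + 0*-19 + 0*-12 + 0*31 = 10
  c_5 = 0*11 + 1*15 + 1*10 + 0*3 + 0*-19 + 1*-12 + 0*31 = 13
  c_6 = 0*11 + 0*15 + 0*10 + 1*3 + 0*-19 + 0*-12 + 0*31 = 3
  c_7 = -2*11 + 0*15 + 0*10 + 1*3 + 0*-19 + 0*-12 + 1*31 = 12
Writing each c_i in base p = 2:
  c_1 = 6 = 0·2^0 + 1·2^1 + 1·2^2
  c_2 = 11 = 1·2^0 + 1·2^1 + 0·2^2 + 1·2^3
  c_3 = 6 = 0·2^0 + 1·2^1 + 1·2^2
  c_4 = 10 = 0·2^0 + 1·2^1 + 0·2^2 + 1·2^3
  c_5 = 13 = 1·2^0 + 0·2^1 + 1·2^2 + 1·2^3
  c_6 = 3 = 1·2^0 + 1·2^1
  c_7 = 12 = 0·2^0 + 0·2^1 + 1·2^2 + 1·2^3
p-restricted factor λ_0 = (0, 1, 0, 0, 1, 1, 0)
p-restricted factor λ_1 = (1, 1, 1, 1, 0, 1, 0)
p-restricted factor λ_2 = (1, 0, 1, 0, 1, 0, 1)
p-restricted factor λ_3 = (0, 1, 0, 1, 1, 0, 1)

((0, 1, 0, 0, 1, 1, 0), (1, 1, 1, 1, 0, 1, 0), (1, 0, 1, 0, 1, 0, 1), (0, 1, 0, 1, 1, 0, 1))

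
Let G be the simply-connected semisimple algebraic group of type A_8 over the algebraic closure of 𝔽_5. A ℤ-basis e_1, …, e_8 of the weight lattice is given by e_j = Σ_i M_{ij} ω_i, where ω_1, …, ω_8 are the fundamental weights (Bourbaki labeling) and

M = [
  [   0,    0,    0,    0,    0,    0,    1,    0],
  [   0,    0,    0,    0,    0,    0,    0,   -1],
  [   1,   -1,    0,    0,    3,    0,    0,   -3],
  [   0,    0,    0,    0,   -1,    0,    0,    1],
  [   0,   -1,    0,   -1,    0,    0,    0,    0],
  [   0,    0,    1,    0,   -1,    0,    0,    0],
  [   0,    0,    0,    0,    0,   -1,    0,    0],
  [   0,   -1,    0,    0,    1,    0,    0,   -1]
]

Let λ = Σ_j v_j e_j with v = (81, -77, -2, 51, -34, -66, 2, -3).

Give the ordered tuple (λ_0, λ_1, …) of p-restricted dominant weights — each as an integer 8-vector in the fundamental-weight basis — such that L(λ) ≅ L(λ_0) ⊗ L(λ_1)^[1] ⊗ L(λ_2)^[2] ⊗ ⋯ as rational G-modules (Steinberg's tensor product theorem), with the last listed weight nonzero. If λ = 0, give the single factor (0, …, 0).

Converting to the ω-basis (c_i = row i of M dotted with v = (81, -77, -2, 51, -34, -66, 2, -3)):
  c_1 = 0·81 + (0)·(-77) + (0)·(-2) + 0·51 + (0)·(-34) + (0)·(-66) + 1·2 + (0)·(-3) = 2
  c_2 = 0·81 + (0)·(-77) + (0)·(-2) + 0·51 + (0)·(-34) + (0)·(-66) + 0·2 + (-1)·(-3) = 3
  c_3 = 1·81 + (-1)·(-77) + (0)·(-2) + 0·51 + (3)·(-34) + (0)·(-66) + 0·2 + (-3)·(-3) = 65
  c_4 = 0·81 + (0)·(-77) + (0)·(-2) + 0·51 + (-1)·(-34) + (0)·(-66) + 0·2 + (1)·(-3) = 31
  c_5 = 0·81 + (-1)·(-77) + (0)·(-2) + (-1)·(51) + (0)·(-34) + (0)·(-66) + 0·2 + (0)·(-3) = 26
  c_6 = 0·81 + (0)·(-77) + (1)·(-2) + 0·51 + (-1)·(-34) + (0)·(-66) + 0·2 + (0)·(-3) = 32
  c_7 = 0·81 + (0)·(-77) + (0)·(-2) + 0·51 + (0)·(-34) + (-1)·(-66) + 0·2 + (0)·(-3) = 66
  c_8 = 0·81 + (-1)·(-77) + (0)·(-2) + 0·51 + (1)·(-34) + (0)·(-66) + 0·2 + (-1)·(-3) = 46
Expand coordinatewise in base 5:
  c_1 = 2 = 2·5^0
  c_2 = 3 = 3·5^0
  c_3 = 65 = 0·5^0 + 3·5^1 + 2·5^2
  c_4 = 31 = 1·5^0 + 1·5^1 + 1·5^2
  c_5 = 26 = 1·5^0 + 0·5^1 + 1·5^2
  c_6 = 32 = 2·5^0 + 1·5^1 + 1·5^2
  c_7 = 66 = 1·5^0 + 3·5^1 + 2·5^2
  c_8 = 46 = 1·5^0 + 4·5^1 + 1·5^2
p-restricted factor λ_0 = (2, 3, 0, 1, 1, 2, 1, 1)
p-restricted factor λ_1 = (0, 0, 3, 1, 0, 1, 3, 4)
p-restricted factor λ_2 = (0, 0, 2, 1, 1, 1, 2, 1)

((2, 3, 0, 1, 1, 2, 1, 1), (0, 0, 3, 1, 0, 1, 3, 4), (0, 0, 2, 1, 1, 1, 2, 1))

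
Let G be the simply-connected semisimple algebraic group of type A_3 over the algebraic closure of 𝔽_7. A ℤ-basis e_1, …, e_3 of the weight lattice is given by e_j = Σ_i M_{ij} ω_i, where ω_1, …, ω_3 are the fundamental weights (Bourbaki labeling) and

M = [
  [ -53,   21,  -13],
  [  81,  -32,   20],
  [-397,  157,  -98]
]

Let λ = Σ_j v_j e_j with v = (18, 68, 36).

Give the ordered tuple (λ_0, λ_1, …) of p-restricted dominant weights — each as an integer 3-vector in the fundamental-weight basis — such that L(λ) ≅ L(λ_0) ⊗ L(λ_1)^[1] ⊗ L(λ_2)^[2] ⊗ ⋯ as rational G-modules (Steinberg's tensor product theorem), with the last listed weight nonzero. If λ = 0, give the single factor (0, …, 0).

Converting to the ω-basis (c_i = row i of M dotted with v = (18, 68, 36)):
  c_1 = (-53)·(18) + 21·68 + (-13)·(36) = 6
  c_2 = 81·18 + (-32)·(68) + 20·36 = 2
  c_3 = (-397)·(18) + 157·68 + (-98)·(36) = 2
p = 7; digits c_i = Σ_j d_{ij}·7^j, 0 ≤ d_{ij} < 7:
  c_1 = 6 = 6·7^0
  c_2 = 2 = 2·7^0
  c_3 = 2 = 2·7^0
λ_0 = (6, 2, 2)

((6, 2, 2),)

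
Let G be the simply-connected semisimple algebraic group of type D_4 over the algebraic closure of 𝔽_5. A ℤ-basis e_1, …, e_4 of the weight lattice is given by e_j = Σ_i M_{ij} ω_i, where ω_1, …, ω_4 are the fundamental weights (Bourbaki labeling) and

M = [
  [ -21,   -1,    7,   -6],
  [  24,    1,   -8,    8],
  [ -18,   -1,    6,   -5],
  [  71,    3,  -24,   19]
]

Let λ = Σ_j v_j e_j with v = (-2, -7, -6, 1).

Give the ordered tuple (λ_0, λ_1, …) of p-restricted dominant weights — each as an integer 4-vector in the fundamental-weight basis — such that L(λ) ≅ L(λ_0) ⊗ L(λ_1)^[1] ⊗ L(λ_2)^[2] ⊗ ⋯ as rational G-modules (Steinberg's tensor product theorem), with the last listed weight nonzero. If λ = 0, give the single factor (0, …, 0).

Compute c_i = Σ_j M_{ij} v_j with v = (-2, -7, -6, 1):
  c_1 = (-21)·(-2) + (-1)·(-7) + (7)·(-6) + (-6)·(1) = 1
  c_2 = (24)·(-2) + (1)·(-7) + (-8)·(-6) + 8·1 = 1
  c_3 = (-18)·(-2) + (-1)·(-7) + (6)·(-6) + (-5)·(1) = 2
  c_4 = (71)·(-2) + (3)·(-7) + (-24)·(-6) + 19·1 = 0
p = 5; digits c_i = Σ_j d_{ij}·5^j, 0 ≤ d_{ij} < 5:
  c_1 = 1 = 1·5^0
  c_2 = 1 = 1·5^0
  c_3 = 2 = 2·5^0
  c_4 = 0
Factor λ_0 = (1, 1, 2, 0)

((1, 1, 2, 0),)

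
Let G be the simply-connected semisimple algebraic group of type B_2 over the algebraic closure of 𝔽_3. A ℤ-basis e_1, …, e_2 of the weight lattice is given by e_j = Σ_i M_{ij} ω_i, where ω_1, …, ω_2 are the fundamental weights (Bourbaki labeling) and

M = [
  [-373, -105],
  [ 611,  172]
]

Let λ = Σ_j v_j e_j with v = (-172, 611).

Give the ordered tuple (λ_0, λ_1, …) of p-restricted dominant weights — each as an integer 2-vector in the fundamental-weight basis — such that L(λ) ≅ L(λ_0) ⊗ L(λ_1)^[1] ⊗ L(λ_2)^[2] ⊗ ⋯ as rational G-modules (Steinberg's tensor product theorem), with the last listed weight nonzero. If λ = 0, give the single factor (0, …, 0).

In the fundamental-weight basis, λ has coordinates c = M·v (v = (-172, 611)):
  c_1 = (-373)·(-172) + (-105)·(611) = 1
  c_2 = (611)·(-172) + (172)·(611) = 0
Base-3 expansion of each c_i:
  c_1 = 1 = 1·3^0
  c_2 = 0
p-restricted factor λ_0 = (1, 0)

((1, 0),)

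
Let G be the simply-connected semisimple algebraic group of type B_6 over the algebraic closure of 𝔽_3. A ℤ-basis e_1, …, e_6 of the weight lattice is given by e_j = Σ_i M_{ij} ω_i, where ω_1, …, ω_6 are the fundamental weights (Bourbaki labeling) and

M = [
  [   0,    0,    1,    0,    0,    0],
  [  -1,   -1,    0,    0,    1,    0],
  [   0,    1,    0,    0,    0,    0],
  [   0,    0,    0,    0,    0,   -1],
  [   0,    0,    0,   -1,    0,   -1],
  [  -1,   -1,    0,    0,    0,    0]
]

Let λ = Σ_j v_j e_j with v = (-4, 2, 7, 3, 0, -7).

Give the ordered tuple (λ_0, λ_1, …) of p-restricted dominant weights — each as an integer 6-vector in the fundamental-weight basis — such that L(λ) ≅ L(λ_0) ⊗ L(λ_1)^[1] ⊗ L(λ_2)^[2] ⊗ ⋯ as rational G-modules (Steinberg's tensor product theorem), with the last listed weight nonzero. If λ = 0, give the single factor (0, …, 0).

Compute c_i = Σ_j M_{ij} v_j with v = (-4, 2, 7, 3, 0, -7):
  c_1 = (0)·(-4) + (0)·(2) + (1)·(7) + (0)·(3) + (0)·(0) + (0)·(-7) = 7
  c_2 = (-1)·(-4) + (-1)·(2) + (0)·(7) + (0)·(3) + (1)·(0) + (0)·(-7) = 2
  c_3 = (0)·(-4) + (1)·(2) + (0)·(7) + (0)·(3) + (0)·(0) + (0)·(-7) = 2
  c_4 = (0)·(-4) + (0)·(2) + (0)·(7) + (0)·(3) + (0)·(0) + (-1)·(-7) = 7
  c_5 = (0)·(-4) + (0)·(2) + (0)·(7) + (-1)·(3) + (0)·(0) + (-1)·(-7) = 4
  c_6 = (-1)·(-4) + (-1)·(2) + (0)·(7) + (0)·(3) + (0)·(0) + (0)·(-7) = 2
Writing each c_i in base p = 3:
  c_1 = 7 = 1·3^0 + 2·3^1
  c_2 = 2 = 2·3^0
  c_3 = 2 = 2·3^0
  c_4 = 7 = 1·3^0 + 2·3^1
  c_5 = 4 = 1·3^0 + 1·3^1
  c_6 = 2 = 2·3^0
p-restricted factor λ_0 = (1, 2, 2, 1, 1, 2)
p-restricted factor λ_1 = (2, 0, 0, 2, 1, 0)

((1, 2, 2, 1, 1, 2), (2, 0, 0, 2, 1, 0))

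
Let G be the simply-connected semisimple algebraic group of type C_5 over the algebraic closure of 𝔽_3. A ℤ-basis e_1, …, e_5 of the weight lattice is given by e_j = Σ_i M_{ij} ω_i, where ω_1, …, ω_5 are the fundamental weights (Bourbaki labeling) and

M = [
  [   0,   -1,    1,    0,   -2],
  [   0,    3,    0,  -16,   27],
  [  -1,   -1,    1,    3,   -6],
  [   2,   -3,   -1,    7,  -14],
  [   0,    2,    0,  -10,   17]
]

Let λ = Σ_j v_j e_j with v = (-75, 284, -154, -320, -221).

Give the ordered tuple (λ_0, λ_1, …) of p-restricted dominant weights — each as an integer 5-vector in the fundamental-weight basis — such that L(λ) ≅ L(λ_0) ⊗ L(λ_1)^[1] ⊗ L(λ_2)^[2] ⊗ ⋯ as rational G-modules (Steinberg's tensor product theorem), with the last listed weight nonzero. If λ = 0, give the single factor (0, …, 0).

In the fundamental-weight basis, λ has coordinates c = M·v (v = (-75, 284, -154, -320, -221)):
  c_1 = 0*-75 + -1*284 + 1*-154 + 0*-320 + -2*-221 = 4
  c_2 = 0*-75 + 3*284 + 0*-154 + -16*-320 + 27*-221 = 5
  c_3 = -1*-75 + -1*284 + 1*-154 + 3*-320 + -6*-221 = 3
  c_4 = 2*-75 + -3*284 + -1*-154 + 7*-320 + -14*-221 = 6
  c_5 = 0*-75 + 2*284 + 0*-154 + -10*-320 + 17*-221 = 11
Writing each c_i in base p = 3:
  c_1 = 4 = 1·3^0 + 1·3^1
  c_2 = 5 = 2·3^0 + 1·3^1
  c_3 = 3 = 0·3^0 + 1·3^1
  c_4 = 6 = 0·3^0 + 2·3^1
  c_5 = 11 = 2·3^0 + 0·3^1 + 1·3^2
Factor λ_0 = (1, 2, 0, 0, 2)
Factor λ_1 = (1, 1, 1, 2, 0)
Factor λ_2 = (0, 0, 0, 0, 1)

((1, 2, 0, 0, 2), (1, 1, 1, 2, 0), (0, 0, 0, 0, 1))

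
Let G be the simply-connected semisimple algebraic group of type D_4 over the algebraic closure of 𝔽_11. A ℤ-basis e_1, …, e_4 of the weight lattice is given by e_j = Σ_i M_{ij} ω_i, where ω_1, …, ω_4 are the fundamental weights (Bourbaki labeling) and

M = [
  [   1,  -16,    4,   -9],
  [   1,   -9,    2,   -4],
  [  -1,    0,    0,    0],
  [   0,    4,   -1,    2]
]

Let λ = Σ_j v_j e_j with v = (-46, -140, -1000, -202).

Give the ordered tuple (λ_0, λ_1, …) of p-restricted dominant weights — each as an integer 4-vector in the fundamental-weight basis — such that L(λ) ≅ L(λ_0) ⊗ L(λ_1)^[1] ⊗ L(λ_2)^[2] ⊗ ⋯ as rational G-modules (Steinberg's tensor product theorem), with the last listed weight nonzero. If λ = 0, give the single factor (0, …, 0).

((1, 0, 2, 3), (1, 2, 4, 3))

Compute c_i = Σ_j M_{ij} v_j with v = (-46, -140, -1000, -202):
  c_1 = (1)·(-46) + (-16)·(-140) + (4)·(-1000) + (-9)·(-202) = 12
  c_2 = (1)·(-46) + (-9)·(-140) + (2)·(-1000) + (-4)·(-202) = 22
  c_3 = (-1)·(-46) + (0)·(-140) + (0)·(-1000) + (0)·(-202) = 46
  c_4 = (0)·(-46) + (4)·(-140) + (-1)·(-1000) + (2)·(-202) = 36
Base-11 expansion of each c_i:
  c_1 = 12 = 1·11^0 + 1·11^1
  c_2 = 22 = 0·11^0 + 2·11^1
  c_3 = 46 = 2·11^0 + 4·11^1
  c_4 = 36 = 3·11^0 + 3·11^1
Factor λ_0 = (1, 0, 2, 3)
Factor λ_1 = (1, 2, 4, 3)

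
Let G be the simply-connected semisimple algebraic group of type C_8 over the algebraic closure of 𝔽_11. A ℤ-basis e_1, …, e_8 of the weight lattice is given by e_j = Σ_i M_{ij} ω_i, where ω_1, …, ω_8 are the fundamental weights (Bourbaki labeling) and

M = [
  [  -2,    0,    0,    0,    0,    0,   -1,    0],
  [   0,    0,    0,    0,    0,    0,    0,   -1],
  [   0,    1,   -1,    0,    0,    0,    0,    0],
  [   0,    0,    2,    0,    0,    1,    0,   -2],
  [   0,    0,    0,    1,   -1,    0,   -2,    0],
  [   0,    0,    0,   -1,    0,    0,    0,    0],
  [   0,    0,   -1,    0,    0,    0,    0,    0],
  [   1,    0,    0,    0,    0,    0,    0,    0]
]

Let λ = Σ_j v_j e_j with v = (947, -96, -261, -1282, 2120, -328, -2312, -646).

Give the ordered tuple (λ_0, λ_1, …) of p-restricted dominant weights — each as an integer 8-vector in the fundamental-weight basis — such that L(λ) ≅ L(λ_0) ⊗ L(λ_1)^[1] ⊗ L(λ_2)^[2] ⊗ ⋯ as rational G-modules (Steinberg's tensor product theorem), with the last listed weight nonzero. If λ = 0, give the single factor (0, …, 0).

((0, 8, 0, 2, 1, 6, 8, 1), (5, 3, 4, 7, 1, 6, 1, 9), (3, 5, 1, 3, 10, 10, 2, 7))

Change of basis e → ω: c = M·v where v = (947, -96, -261, -1282, 2120, -328, -2312, -646):
  c_1 = (-2)·(947) + (0)·(-96) + (0)·(-261) + (0)·(-1282) + (0)·(2120) + (0)·(-328) + (-1)·(-2312) + (0)·(-646) = 418
  c_2 = (0)·(947) + (0)·(-96) + (0)·(-261) + (0)·(-1282) + (0)·(2120) + (0)·(-328) + (0)·(-2312) + (-1)·(-646) = 646
  c_3 = (0)·(947) + (1)·(-96) + (-1)·(-261) + (0)·(-1282) + (0)·(2120) + (0)·(-328) + (0)·(-2312) + (0)·(-646) = 165
  c_4 = (0)·(947) + (0)·(-96) + (2)·(-261) + (0)·(-1282) + (0)·(2120) + (1)·(-328) + (0)·(-2312) + (-2)·(-646) = 442
  c_5 = (0)·(947) + (0)·(-96) + (0)·(-261) + (1)·(-1282) + (-1)·(2120) + (0)·(-328) + (-2)·(-2312) + (0)·(-646) = 1222
  c_6 = (0)·(947) + (0)·(-96) + (0)·(-261) + (-1)·(-1282) + (0)·(2120) + (0)·(-328) + (0)·(-2312) + (0)·(-646) = 1282
  c_7 = (0)·(947) + (0)·(-96) + (-1)·(-261) + (0)·(-1282) + (0)·(2120) + (0)·(-328) + (0)·(-2312) + (0)·(-646) = 261
  c_8 = (1)·(947) + (0)·(-96) + (0)·(-261) + (0)·(-1282) + (0)·(2120) + (0)·(-328) + (0)·(-2312) + (0)·(-646) = 947
p = 11; digits c_i = Σ_j d_{ij}·11^j, 0 ≤ d_{ij} < 11:
  c_1 = 418 = 0·11^0 + 5·11^1 + 3·11^2
  c_2 = 646 = 8·11^0 + 3·11^1 + 5·11^2
  c_3 = 165 = 0·11^0 + 4·11^1 + 1·11^2
  c_4 = 442 = 2·11^0 + 7·11^1 + 3·11^2
  c_5 = 1222 = 1·11^0 + 1·11^1 + 10·11^2
  c_6 = 1282 = 6·11^0 + 6·11^1 + 10·11^2
  c_7 = 261 = 8·11^0 + 1·11^1 + 2·11^2
  c_8 = 947 = 1·11^0 + 9·11^1 + 7·11^2
λ_0 = (0, 8, 0, 2, 1, 6, 8, 1)
λ_1 = (5, 3, 4, 7, 1, 6, 1, 9)
λ_2 = (3, 5, 1, 3, 10, 10, 2, 7)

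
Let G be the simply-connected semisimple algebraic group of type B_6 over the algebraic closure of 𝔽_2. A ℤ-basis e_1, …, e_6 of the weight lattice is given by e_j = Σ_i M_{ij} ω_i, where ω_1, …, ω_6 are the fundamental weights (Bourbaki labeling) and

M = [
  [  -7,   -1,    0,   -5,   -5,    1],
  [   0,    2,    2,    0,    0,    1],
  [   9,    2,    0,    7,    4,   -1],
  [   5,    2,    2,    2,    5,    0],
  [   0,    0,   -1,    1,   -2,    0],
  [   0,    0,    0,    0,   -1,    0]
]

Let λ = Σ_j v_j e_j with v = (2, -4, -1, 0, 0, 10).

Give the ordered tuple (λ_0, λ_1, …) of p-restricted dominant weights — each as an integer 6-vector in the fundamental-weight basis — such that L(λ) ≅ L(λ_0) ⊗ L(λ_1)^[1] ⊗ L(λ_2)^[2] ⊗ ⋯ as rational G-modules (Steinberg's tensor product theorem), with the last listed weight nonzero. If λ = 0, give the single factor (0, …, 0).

((0, 0, 0, 0, 1, 0),)

Compute c_i = Σ_j M_{ij} v_j with v = (2, -4, -1, 0, 0, 10):
  c_1 = -7*2 + -1*-4 + 0*-1 + -5*0 + -5*0 + 1*10 = 0
  c_2 = 0*2 + 2*-4 + 2*-1 + 0*0 + 0*0 + 1*10 = 0
  c_3 = 9*2 + 2*-4 + 0*-1 + 7*0 + 4*0 + -1*10 = 0
  c_4 = 5*2 + 2*-4 + 2*-1 + 2*0 + 5*0 + 0*10 = 0
  c_5 = 0*2 + 0*-4 + -1*-1 + 1*0 + -2*0 + 0*10 = 1
  c_6 = 0*2 + 0*-4 + 0*-1 + 0*0 + -1*0 + 0*10 = 0
p = 2; digits c_i = Σ_j d_{ij}·2^j, 0 ≤ d_{ij} < 2:
  c_1 = 0
  c_2 = 0
  c_3 = 0
  c_4 = 0
  c_5 = 1 = 1·2^0
  c_6 = 0
Factor λ_0 = (0, 0, 0, 0, 1, 0)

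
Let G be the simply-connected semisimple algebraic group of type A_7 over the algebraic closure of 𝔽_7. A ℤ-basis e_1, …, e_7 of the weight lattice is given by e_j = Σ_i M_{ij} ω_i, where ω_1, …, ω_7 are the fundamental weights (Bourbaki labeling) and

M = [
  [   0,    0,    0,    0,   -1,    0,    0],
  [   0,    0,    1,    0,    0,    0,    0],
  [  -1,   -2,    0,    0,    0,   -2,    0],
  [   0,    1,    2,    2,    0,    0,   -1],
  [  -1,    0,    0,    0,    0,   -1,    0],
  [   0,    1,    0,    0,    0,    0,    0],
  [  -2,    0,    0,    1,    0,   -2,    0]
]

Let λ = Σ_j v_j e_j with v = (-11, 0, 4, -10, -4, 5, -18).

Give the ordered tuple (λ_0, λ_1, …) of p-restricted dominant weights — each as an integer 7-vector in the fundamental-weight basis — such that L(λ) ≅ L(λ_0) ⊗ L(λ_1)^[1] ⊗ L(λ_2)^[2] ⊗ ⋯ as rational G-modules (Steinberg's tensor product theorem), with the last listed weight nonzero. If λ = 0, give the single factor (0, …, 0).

ω-coordinates c = M·v, v = (-11, 0, 4, -10, -4, 5, -18):
  c_1 = (0)·(-11) + (0)·(0) + (0)·(4) + (0)·(-10) + (-1)·(-4) + (0)·(5) + (0)·(-18) = 4
  c_2 = (0)·(-11) + (0)·(0) + (1)·(4) + (0)·(-10) + (0)·(-4) + (0)·(5) + (0)·(-18) = 4
  c_3 = (-1)·(-11) + (-2)·(0) + (0)·(4) + (0)·(-10) + (0)·(-4) + (-2)·(5) + (0)·(-18) = 1
  c_4 = (0)·(-11) + (1)·(0) + (2)·(4) + (2)·(-10) + (0)·(-4) + (0)·(5) + (-1)·(-18) = 6
  c_5 = (-1)·(-11) + (0)·(0) + (0)·(4) + (0)·(-10) + (0)·(-4) + (-1)·(5) + (0)·(-18) = 6
  c_6 = (0)·(-11) + (1)·(0) + (0)·(4) + (0)·(-10) + (0)·(-4) + (0)·(5) + (0)·(-18) = 0
  c_7 = (-2)·(-11) + (0)·(0) + (0)·(4) + (1)·(-10) + (0)·(-4) + (-2)·(5) + (0)·(-18) = 2
Base-7 expansion of each c_i:
  c_1 = 4 = 4·7^0
  c_2 = 4 = 4·7^0
  c_3 = 1 = 1·7^0
  c_4 = 6 = 6·7^0
  c_5 = 6 = 6·7^0
  c_6 = 0
  c_7 = 2 = 2·7^0
Factor λ_0 = (4, 4, 1, 6, 6, 0, 2)

((4, 4, 1, 6, 6, 0, 2),)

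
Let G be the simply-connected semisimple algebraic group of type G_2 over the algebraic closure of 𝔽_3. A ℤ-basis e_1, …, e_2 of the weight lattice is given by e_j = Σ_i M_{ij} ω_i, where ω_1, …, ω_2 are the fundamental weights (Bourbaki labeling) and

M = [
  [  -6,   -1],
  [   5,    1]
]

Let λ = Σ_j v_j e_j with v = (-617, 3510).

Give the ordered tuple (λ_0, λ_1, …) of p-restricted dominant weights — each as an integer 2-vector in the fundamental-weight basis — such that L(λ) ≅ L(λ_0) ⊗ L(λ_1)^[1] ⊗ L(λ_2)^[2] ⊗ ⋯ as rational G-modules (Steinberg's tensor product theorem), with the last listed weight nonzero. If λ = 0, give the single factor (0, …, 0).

((0, 2), (1, 0), (0, 2), (1, 0), (2, 2), (0, 1))

In the fundamental-weight basis, λ has coordinates c = M·v (v = (-617, 3510)):
  c_1 = -6*-617 + -1*3510 = 192
  c_2 = 5*-617 + 1*3510 = 425
Writing each c_i in base p = 3:
  c_1 = 192 = 0·3^0 + 1·3^1 + 0·3^2 + 1·3^3 + 2·3^4
  c_2 = 425 = 2·3^0 + 0·3^1 + 2·3^2 + 0·3^3 + 2·3^4 + 1·3^5
p-restricted factor λ_0 = (0, 2)
p-restricted factor λ_1 = (1, 0)
p-restricted factor λ_2 = (0, 2)
p-restricted factor λ_3 = (1, 0)
p-restricted factor λ_4 = (2, 2)
p-restricted factor λ_5 = (0, 1)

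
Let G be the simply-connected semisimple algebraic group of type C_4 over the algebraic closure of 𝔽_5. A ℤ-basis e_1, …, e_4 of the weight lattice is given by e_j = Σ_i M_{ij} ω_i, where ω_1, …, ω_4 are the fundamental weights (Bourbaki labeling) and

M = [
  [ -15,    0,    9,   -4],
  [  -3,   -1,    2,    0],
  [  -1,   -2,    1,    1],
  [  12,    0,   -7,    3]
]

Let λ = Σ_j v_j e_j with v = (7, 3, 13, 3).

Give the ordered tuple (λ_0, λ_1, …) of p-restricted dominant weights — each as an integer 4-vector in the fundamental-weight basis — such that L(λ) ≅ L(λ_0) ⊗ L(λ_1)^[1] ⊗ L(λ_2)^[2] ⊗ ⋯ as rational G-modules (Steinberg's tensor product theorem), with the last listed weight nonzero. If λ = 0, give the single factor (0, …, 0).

((0, 2, 3, 2),)

ω-coordinates c = M·v, v = (7, 3, 13, 3):
  c_1 = (-15)·(7) + 0·3 + 9·13 + (-4)·(3) = 0
  c_2 = (-3)·(7) + (-1)·(3) + 2·13 + 0·3 = 2
  c_3 = (-1)·(7) + (-2)·(3) + 1·13 + 1·3 = 3
  c_4 = 12·7 + 0·3 + (-7)·(13) + 3·3 = 2
Writing each c_i in base p = 5:
  c_1 = 0
  c_2 = 2 = 2·5^0
  c_3 = 3 = 3·5^0
  c_4 = 2 = 2·5^0
Factor λ_0 = (0, 2, 3, 2)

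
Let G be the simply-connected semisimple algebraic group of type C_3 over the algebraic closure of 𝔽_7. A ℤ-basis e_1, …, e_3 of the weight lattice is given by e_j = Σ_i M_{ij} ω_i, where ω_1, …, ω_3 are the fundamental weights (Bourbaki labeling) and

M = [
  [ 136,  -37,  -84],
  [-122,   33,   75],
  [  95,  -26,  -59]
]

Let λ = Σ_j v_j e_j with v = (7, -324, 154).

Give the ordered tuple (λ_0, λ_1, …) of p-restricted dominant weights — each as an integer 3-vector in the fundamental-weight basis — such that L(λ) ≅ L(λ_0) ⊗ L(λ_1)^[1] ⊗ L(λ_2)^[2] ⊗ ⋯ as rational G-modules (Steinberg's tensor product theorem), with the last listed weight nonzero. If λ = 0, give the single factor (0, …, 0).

Converting to the ω-basis (c_i = row i of M dotted with v = (7, -324, 154)):
  c_1 = 136·7 + (-37)·(-324) + (-84)·(154) = 4
  c_2 = (-122)·(7) + (33)·(-324) + 75·154 = 4
  c_3 = 95·7 + (-26)·(-324) + (-59)·(154) = 3
p = 7; digits c_i = Σ_j d_{ij}·7^j, 0 ≤ d_{ij} < 7:
  c_1 = 4 = 4·7^0
  c_2 = 4 = 4·7^0
  c_3 = 3 = 3·7^0
p-restricted factor λ_0 = (4, 4, 3)

((4, 4, 3),)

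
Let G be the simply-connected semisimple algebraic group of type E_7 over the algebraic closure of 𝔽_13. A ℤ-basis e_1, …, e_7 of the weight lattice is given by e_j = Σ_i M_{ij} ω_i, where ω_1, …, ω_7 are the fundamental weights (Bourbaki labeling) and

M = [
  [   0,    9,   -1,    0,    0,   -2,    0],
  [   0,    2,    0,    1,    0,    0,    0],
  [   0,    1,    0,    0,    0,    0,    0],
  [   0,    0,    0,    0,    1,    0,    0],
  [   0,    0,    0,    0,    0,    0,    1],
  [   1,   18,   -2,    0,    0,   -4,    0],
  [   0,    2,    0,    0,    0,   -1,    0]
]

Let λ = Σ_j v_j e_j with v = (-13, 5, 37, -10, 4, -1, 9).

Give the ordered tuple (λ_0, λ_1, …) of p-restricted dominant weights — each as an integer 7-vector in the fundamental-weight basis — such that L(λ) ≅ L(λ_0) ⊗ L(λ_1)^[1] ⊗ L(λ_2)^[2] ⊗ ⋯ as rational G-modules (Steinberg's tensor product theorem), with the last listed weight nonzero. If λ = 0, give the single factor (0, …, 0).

((10, 0, 5, 4, 9, 7, 11),)

Converting to the ω-basis (c_i = row i of M dotted with v = (-13, 5, 37, -10, 4, -1, 9)):
  c_1 = (0)·(-13) + 9·5 + (-1)·(37) + (0)·(-10) + 0·4 + (-2)·(-1) + 0·9 = 10
  c_2 = (0)·(-13) + 2·5 + 0·37 + (1)·(-10) + 0·4 + (0)·(-1) + 0·9 = 0
  c_3 = (0)·(-13) + 1·5 + 0·37 + (0)·(-10) + 0·4 + (0)·(-1) + 0·9 = 5
  c_4 = (0)·(-13) + 0·5 + 0·37 + (0)·(-10) + 1·4 + (0)·(-1) + 0·9 = 4
  c_5 = (0)·(-13) + 0·5 + 0·37 + (0)·(-10) + 0·4 + (0)·(-1) + 1·9 = 9
  c_6 = (1)·(-13) + 18·5 + (-2)·(37) + (0)·(-10) + 0·4 + (-4)·(-1) + 0·9 = 7
  c_7 = (0)·(-13) + 2·5 + 0·37 + (0)·(-10) + 0·4 + (-1)·(-1) + 0·9 = 11
p = 13; digits c_i = Σ_j d_{ij}·13^j, 0 ≤ d_{ij} < 13:
  c_1 = 10 = 10·13^0
  c_2 = 0
  c_3 = 5 = 5·13^0
  c_4 = 4 = 4·13^0
  c_5 = 9 = 9·13^0
  c_6 = 7 = 7·13^0
  c_7 = 11 = 11·13^0
Factor λ_0 = (10, 0, 5, 4, 9, 7, 11)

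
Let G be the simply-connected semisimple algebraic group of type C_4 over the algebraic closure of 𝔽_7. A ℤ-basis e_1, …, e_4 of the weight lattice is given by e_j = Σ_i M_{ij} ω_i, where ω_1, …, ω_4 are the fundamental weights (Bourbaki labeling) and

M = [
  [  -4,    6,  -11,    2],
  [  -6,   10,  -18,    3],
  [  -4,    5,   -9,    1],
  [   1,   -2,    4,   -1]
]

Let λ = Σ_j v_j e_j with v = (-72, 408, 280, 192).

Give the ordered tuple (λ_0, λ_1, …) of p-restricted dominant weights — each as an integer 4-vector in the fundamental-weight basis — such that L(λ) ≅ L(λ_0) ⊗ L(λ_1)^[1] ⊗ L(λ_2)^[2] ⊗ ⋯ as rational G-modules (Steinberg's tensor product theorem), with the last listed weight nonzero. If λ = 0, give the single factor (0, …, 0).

Converting to the ω-basis (c_i = row i of M dotted with v = (-72, 408, 280, 192)):
  c_1 = (-4)·(-72) + (6)·(408) + (-11)·(280) + (2)·(192) = 40
  c_2 = (-6)·(-72) + (10)·(408) + (-18)·(280) + (3)·(192) = 48
  c_3 = (-4)·(-72) + (5)·(408) + (-9)·(280) + (1)·(192) = 0
  c_4 = (1)·(-72) + (-2)·(408) + (4)·(280) + (-1)·(192) = 40
Expand coordinatewise in base 7:
  c_1 = 40 = 5·7^0 + 5·7^1
  c_2 = 48 = 6·7^0 + 6·7^1
  c_3 = 0
  c_4 = 40 = 5·7^0 + 5·7^1
λ_0 = (5, 6, 0, 5)
λ_1 = (5, 6, 0, 5)

((5, 6, 0, 5), (5, 6, 0, 5))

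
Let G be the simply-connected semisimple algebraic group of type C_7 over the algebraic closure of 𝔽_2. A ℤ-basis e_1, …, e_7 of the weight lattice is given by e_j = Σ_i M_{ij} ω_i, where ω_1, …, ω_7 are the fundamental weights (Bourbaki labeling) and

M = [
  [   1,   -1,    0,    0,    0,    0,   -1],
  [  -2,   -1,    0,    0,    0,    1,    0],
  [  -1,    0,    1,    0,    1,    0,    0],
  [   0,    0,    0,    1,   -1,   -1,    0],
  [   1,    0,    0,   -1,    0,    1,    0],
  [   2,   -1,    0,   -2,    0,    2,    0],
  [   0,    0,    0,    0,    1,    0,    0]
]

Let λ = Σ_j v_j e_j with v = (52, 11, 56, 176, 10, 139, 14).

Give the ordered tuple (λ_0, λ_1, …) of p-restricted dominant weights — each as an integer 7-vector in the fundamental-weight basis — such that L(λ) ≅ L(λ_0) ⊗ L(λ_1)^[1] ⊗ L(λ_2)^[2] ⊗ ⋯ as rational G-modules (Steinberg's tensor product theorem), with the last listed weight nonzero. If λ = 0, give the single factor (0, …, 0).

Change of basis e → ω: c = M·v where v = (52, 11, 56, 176, 10, 139, 14):
  c_1 = 1*52 + -1*11 + 0*56 + 0*176 + 0*10 + 0*139 + -1*14 = 27
  c_2 = -2*52 + -1*11 + 0*56 + 0*176 + 0*10 + 1*139 + 0*14 = 24
  c_3 = -1*52 + 0*11 + 1*56 + 0*176 + 1*10 + 0*139 + 0*14 = 14
  c_4 = 0*52 + 0*11 + 0*56 + 1*176 + -1*10 + -1*139 + 0*14 = 27
  c_5 = 1*52 + 0*11 + 0*56 + -1*176 + 0*10 + 1*139 + 0*14 = 15
  c_6 = 2*52 + -1*11 + 0*56 + -2*176 + 0*10 + 2*139 + 0*14 = 19
  c_7 = 0*52 + 0*11 + 0*56 + 0*176 + 1*10 + 0*139 + 0*14 = 10
p = 2; digits c_i = Σ_j d_{ij}·2^j, 0 ≤ d_{ij} < 2:
  c_1 = 27 = 1·2^0 + 1·2^1 + 0·2^2 + 1·2^3 + 1·2^4
  c_2 = 24 = 0·2^0 + 0·2^1 + 0·2^2 + 1·2^3 + 1·2^4
  c_3 = 14 = 0·2^0 + 1·2^1 + 1·2^2 + 1·2^3
  c_4 = 27 = 1·2^0 + 1·2^1 + 0·2^2 + 1·2^3 + 1·2^4
  c_5 = 15 = 1·2^0 + 1·2^1 + 1·2^2 + 1·2^3
  c_6 = 19 = 1·2^0 + 1·2^1 + 0·2^2 + 0·2^3 + 1·2^4
  c_7 = 10 = 0·2^0 + 1·2^1 + 0·2^2 + 1·2^3
λ_0 = (1, 0, 0, 1, 1, 1, 0)
λ_1 = (1, 0, 1, 1, 1, 1, 1)
λ_2 = (0, 0, 1, 0, 1, 0, 0)
λ_3 = (1, 1, 1, 1, 1, 0, 1)
λ_4 = (1, 1, 0, 1, 0, 1, 0)

((1, 0, 0, 1, 1, 1, 0), (1, 0, 1, 1, 1, 1, 1), (0, 0, 1, 0, 1, 0, 0), (1, 1, 1, 1, 1, 0, 1), (1, 1, 0, 1, 0, 1, 0))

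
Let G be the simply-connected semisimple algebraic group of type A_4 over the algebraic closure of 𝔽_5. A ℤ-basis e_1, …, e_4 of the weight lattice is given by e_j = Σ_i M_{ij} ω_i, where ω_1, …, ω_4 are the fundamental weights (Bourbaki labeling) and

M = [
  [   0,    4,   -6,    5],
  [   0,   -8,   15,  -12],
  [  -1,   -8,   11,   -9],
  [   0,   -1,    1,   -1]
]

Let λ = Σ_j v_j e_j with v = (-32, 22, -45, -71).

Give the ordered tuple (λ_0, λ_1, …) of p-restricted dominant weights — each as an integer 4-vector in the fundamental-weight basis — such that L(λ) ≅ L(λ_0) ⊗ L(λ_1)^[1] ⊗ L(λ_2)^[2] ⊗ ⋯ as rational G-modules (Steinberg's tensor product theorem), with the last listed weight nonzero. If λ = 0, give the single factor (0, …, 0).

((3, 1, 0, 4),)

Change of basis e → ω: c = M·v where v = (-32, 22, -45, -71):
  c_1 = 0*-32 + 4*22 + -6*-45 + 5*-71 = 3
  c_2 = 0*-32 + -8*22 + 15*-45 + -12*-71 = 1
  c_3 = -1*-32 + -8*22 + 11*-45 + -9*-71 = 0
  c_4 = 0*-32 + -1*22 + 1*-45 + -1*-71 = 4
Writing each c_i in base p = 5:
  c_1 = 3 = 3·5^0
  c_2 = 1 = 1·5^0
  c_3 = 0
  c_4 = 4 = 4·5^0
Factor λ_0 = (3, 1, 0, 4)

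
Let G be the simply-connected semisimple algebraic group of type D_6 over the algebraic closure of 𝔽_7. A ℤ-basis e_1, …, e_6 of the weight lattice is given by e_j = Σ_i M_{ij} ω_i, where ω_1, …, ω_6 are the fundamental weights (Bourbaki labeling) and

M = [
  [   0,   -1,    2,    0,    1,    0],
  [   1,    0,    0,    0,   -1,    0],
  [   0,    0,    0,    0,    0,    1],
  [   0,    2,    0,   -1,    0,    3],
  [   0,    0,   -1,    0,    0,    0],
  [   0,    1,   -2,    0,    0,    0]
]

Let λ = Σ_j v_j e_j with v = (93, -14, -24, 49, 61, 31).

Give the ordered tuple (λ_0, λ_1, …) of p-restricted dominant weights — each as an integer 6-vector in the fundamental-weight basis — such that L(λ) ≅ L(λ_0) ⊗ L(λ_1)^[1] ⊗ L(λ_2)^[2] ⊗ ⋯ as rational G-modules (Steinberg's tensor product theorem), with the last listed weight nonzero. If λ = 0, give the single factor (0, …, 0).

((6, 4, 3, 2, 3, 6), (3, 4, 4, 2, 3, 4))

Change of basis e → ω: c = M·v where v = (93, -14, -24, 49, 61, 31):
  c_1 = 0·93 + (-1)·(-14) + (2)·(-24) + 0·49 + 1·61 + 0·31 = 27
  c_2 = 1·93 + (0)·(-14) + (0)·(-24) + 0·49 + (-1)·(61) + 0·31 = 32
  c_3 = 0·93 + (0)·(-14) + (0)·(-24) + 0·49 + 0·61 + 1·31 = 31
  c_4 = 0·93 + (2)·(-14) + (0)·(-24) + (-1)·(49) + 0·61 + 3·31 = 16
  c_5 = 0·93 + (0)·(-14) + (-1)·(-24) + 0·49 + 0·61 + 0·31 = 24
  c_6 = 0·93 + (1)·(-14) + (-2)·(-24) + 0·49 + 0·61 + 0·31 = 34
p = 7; digits c_i = Σ_j d_{ij}·7^j, 0 ≤ d_{ij} < 7:
  c_1 = 27 = 6·7^0 + 3·7^1
  c_2 = 32 = 4·7^0 + 4·7^1
  c_3 = 31 = 3·7^0 + 4·7^1
  c_4 = 16 = 2·7^0 + 2·7^1
  c_5 = 24 = 3·7^0 + 3·7^1
  c_6 = 34 = 6·7^0 + 4·7^1
p-restricted factor λ_0 = (6, 4, 3, 2, 3, 6)
p-restricted factor λ_1 = (3, 4, 4, 2, 3, 4)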